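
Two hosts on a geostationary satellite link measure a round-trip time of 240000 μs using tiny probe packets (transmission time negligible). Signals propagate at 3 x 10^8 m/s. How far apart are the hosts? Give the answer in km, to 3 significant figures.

One-way propagation = RTT/2 = 120000 μs.
d = s × t = 300000000 × 0.12 = 36000 km.

36000 km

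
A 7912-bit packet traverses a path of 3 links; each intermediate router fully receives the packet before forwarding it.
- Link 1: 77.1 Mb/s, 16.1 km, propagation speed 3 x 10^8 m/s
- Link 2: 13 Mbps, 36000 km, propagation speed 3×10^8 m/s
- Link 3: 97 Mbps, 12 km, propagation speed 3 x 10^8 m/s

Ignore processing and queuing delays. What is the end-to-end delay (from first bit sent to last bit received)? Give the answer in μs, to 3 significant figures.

121000 μs

Transmission delays (L/R per hop): 102.62, 608.615, 81.567 μs; sum = 792.802 μs.
Propagation delays (d/s per hop): 53.6667, 120000, 40 μs; sum = 120094 μs.
End-to-end = 121000 μs.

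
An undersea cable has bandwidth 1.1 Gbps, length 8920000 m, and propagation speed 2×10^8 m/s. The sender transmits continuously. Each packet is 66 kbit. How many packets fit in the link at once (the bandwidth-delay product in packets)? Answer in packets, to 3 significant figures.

743 packets

Propagation delay = 8920000 / 200000000 = 0.0446 s.
BDP = R × t_prop = 1100000000 × 0.0446 = 49060000 bits.
In packets of 66000 bits: 743 packets.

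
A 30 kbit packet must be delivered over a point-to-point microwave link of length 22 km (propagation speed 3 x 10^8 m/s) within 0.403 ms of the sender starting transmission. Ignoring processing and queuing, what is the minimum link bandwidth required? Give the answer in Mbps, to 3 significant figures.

Propagation delay = 22000 / 300000000 = 0.0733333 ms.
Transmission budget = 0.403 − 0.0733333 = 0.329667 ms.
R ≥ L / t_tx = 30000 bits / 0.000329667 s = 91.0 Mbps.

91.0 Mbps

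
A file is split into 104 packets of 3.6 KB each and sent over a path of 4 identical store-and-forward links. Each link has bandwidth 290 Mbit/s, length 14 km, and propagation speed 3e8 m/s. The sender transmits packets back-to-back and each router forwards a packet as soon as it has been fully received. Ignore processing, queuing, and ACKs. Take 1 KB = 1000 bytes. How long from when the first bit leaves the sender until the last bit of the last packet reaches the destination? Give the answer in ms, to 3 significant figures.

10.8 ms

Per-hop transmission t_tx = L/R = 28800/290000000 = 0.0993103 ms.
Per-hop propagation t_prop = 14000/300000000 = 0.0466667 ms.
Pipeline fill: first packet needs 4·t_tx to clear all hops; remaining 103 packets each add one t_tx.
Total = (4+104-1)·t_tx + 4·t_prop = 107·0.0993103 + 4·0.0466667 = 10.8 ms.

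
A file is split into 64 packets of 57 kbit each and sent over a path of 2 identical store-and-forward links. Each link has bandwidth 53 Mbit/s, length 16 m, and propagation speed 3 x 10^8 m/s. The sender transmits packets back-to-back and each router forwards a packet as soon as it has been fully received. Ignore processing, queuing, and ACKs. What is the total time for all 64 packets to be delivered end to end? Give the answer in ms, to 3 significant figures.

69.9 ms

Per-hop transmission t_tx = L/R = 57000/53000000 = 1.07547 ms.
Per-hop propagation t_prop = 16/300000000 = 5.33333e-05 ms.
Pipeline fill: first packet needs 2·t_tx to clear all hops; remaining 63 packets each add one t_tx.
Total = (2+64-1)·t_tx + 2·t_prop = 65·1.07547 + 2·5.33333e-05 = 69.9 ms.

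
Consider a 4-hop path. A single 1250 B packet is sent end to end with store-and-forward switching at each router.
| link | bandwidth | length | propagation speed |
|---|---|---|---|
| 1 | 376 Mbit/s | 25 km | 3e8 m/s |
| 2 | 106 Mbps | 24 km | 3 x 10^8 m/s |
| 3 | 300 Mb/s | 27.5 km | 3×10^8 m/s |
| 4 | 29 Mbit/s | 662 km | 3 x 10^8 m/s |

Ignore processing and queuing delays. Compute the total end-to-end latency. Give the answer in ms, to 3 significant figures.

L = 1250 × 8 = 10000 bits.
Transmission delays (L/R per hop): 0.0265957, 0.0943396, 0.0333333, 0.344828 ms; sum = 0.499096 ms.
Propagation delays (d/s per hop): 0.0833333, 0.08, 0.0916667, 2.20667 ms; sum = 2.46167 ms.
End-to-end = 2.96 ms.

2.96 ms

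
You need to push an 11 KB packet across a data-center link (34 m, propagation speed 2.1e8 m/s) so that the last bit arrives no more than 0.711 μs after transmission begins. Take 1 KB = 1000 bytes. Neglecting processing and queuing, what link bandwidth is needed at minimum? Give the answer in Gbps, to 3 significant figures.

160 Gbps

L = 88000 bits.
Propagation delay = 34 / 210000000 = 0.161905 μs.
Transmission budget = 0.711 − 0.161905 = 0.549095 μs.
R ≥ L / t_tx = 88000 bits / 5.49095e-07 s = 160 Gbps.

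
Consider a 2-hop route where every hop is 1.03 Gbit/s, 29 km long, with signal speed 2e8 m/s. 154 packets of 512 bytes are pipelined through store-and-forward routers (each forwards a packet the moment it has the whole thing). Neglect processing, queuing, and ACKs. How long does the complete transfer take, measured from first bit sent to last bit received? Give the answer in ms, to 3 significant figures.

0.906 ms

Per-hop transmission t_tx = L/R = 4096/1030000000 = 0.0039767 ms.
Per-hop propagation t_prop = 29000/200000000 = 0.145 ms.
Pipeline fill: first packet needs 2·t_tx to clear all hops; remaining 153 packets each add one t_tx.
Total = (2+154-1)·t_tx + 2·t_prop = 155·0.0039767 + 2·0.145 = 0.906 ms.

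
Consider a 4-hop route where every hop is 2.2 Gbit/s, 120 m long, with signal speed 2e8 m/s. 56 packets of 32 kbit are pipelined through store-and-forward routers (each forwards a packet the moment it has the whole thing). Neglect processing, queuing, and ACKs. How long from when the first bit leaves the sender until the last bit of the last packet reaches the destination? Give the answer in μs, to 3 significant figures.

Per-hop transmission t_tx = L/R = 32000/2200000000 = 14.5455 μs.
Per-hop propagation t_prop = 120/200000000 = 0.6 μs.
Pipeline fill: first packet needs 4·t_tx to clear all hops; remaining 55 packets each add one t_tx.
Total = (4+56-1)·t_tx + 4·t_prop = 59·14.5455 + 4·0.6 = 861 μs.

861 μs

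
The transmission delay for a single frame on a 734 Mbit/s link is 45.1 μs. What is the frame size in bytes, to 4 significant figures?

4138 bytes

L = R × t_tx = 734000000 b/s × 4.51e-05 s = 33103.4 bits.
In bytes: 33103.4 / 8 = 4138 bytes.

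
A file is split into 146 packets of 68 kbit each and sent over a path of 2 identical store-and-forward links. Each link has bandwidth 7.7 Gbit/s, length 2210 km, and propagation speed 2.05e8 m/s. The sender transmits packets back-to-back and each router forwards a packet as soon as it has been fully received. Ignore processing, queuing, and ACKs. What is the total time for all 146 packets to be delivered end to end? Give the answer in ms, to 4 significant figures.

Per-hop transmission t_tx = L/R = 68000/7700000000 = 0.00883117 ms.
Per-hop propagation t_prop = 2210000/2.05e+08 = 10.7805 ms.
Pipeline fill: first packet needs 2·t_tx to clear all hops; remaining 145 packets each add one t_tx.
Total = (2+146-1)·t_tx + 2·t_prop = 147·0.00883117 + 2·10.7805 = 22.86 ms.

22.86 ms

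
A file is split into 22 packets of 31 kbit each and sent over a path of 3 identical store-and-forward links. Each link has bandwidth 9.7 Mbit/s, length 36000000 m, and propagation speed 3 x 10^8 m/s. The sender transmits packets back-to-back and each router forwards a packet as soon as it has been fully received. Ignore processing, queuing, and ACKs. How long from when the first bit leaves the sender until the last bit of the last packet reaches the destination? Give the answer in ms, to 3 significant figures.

437 ms

Per-hop transmission t_tx = L/R = 31000/9700000 = 3.19588 ms.
Per-hop propagation t_prop = 36000000/300000000 = 120 ms.
Pipeline fill: first packet needs 3·t_tx to clear all hops; remaining 21 packets each add one t_tx.
Total = (3+22-1)·t_tx + 3·t_prop = 24·3.19588 + 3·120 = 437 ms.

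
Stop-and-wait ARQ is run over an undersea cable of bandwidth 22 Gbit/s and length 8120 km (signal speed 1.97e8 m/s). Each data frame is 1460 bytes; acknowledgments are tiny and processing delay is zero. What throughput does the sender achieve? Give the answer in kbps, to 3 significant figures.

t_tx = L/R = 11680/22000000000 = 5.30909e-07 s.
t_prop = 8120000/197000000 = 0.0412183 s; RTT = 0.0824365 s.
Cycle = t_tx + RTT = 0.0824371 s.
Throughput = L / cycle = 11680 / 0.0824371 = 142 kbps.

142 kbps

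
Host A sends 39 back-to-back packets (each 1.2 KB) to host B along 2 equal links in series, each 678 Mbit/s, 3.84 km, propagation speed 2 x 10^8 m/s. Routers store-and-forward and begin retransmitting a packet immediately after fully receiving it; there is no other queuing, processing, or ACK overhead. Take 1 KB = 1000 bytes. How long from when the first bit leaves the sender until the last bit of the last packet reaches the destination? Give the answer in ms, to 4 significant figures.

0.6048 ms

Per-hop transmission t_tx = L/R = 9600/678000000 = 0.0141593 ms.
Per-hop propagation t_prop = 3840/200000000 = 0.0192 ms.
Pipeline fill: first packet needs 2·t_tx to clear all hops; remaining 38 packets each add one t_tx.
Total = (2+39-1)·t_tx + 2·t_prop = 40·0.0141593 + 2·0.0192 = 0.6048 ms.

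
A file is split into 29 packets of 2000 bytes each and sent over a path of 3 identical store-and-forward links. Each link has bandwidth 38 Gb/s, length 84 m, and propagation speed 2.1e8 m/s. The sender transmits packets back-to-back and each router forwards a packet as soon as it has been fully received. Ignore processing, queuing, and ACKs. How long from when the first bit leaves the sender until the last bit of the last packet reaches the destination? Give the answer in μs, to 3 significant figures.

14.3 μs

Per-hop transmission t_tx = L/R = 16000/38000000000 = 0.421053 μs.
Per-hop propagation t_prop = 84/210000000 = 0.4 μs.
Pipeline fill: first packet needs 3·t_tx to clear all hops; remaining 28 packets each add one t_tx.
Total = (3+29-1)·t_tx + 3·t_prop = 31·0.421053 + 3·0.4 = 14.3 μs.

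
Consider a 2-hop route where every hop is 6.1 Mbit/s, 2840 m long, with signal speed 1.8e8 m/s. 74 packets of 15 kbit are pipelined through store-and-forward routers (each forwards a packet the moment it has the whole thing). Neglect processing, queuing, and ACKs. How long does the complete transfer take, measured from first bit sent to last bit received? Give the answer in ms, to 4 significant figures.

184.5 ms

Per-hop transmission t_tx = L/R = 15000/6100000 = 2.45902 ms.
Per-hop propagation t_prop = 2840/180000000 = 0.0157778 ms.
Pipeline fill: first packet needs 2·t_tx to clear all hops; remaining 73 packets each add one t_tx.
Total = (2+74-1)·t_tx + 2·t_prop = 75·2.45902 + 2·0.0157778 = 184.5 ms.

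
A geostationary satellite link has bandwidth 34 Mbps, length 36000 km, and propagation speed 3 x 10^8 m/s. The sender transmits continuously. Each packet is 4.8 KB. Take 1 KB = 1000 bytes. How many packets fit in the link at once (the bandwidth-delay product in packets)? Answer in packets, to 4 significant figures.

106.3 packets

Propagation delay = 36000000 / 300000000 = 0.12 s.
BDP = R × t_prop = 34000000 × 0.12 = 4080000 bits.
In packets of 38400 bits: 106.3 packets.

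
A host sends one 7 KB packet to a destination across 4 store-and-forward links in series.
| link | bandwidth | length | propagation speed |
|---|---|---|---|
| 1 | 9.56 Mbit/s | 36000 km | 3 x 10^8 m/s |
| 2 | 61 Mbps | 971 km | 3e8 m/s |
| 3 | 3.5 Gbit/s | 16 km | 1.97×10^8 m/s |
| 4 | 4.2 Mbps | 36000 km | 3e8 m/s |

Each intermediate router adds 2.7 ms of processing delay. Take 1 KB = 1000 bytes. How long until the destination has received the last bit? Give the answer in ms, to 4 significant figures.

L = 56000 bits.
Transmission delays (L/R per hop): 5.85774, 0.918033, 0.016, 13.3333 ms; sum = 20.1251 ms.
Propagation delays (d/s per hop): 120, 3.23667, 0.0812183, 120 ms; sum = 243.318 ms.
Processing at 3 router(s): 3 × 2.7 ms = 8.1 ms.
End-to-end = 271.5 ms.

271.5 ms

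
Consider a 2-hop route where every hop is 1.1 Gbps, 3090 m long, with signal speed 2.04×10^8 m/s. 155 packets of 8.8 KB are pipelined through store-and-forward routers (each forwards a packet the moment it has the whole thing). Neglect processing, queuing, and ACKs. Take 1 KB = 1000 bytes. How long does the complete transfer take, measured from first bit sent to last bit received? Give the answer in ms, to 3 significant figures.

10.0 ms

Per-hop transmission t_tx = L/R = 70400/1100000000 = 0.064 ms.
Per-hop propagation t_prop = 3090/204000000 = 0.0151471 ms.
Pipeline fill: first packet needs 2·t_tx to clear all hops; remaining 154 packets each add one t_tx.
Total = (2+155-1)·t_tx + 2·t_prop = 156·0.064 + 2·0.0151471 = 10.0 ms.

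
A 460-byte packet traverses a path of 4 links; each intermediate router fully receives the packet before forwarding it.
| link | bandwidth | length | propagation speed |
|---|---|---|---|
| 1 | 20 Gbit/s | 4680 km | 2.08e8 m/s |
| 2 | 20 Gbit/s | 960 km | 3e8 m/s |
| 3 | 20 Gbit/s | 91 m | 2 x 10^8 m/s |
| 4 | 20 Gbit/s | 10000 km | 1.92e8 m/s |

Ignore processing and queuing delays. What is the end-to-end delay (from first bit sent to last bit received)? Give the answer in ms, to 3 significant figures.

L = 460 × 8 = 3680 bits.
Transmission delay per hop = L/R = 3680/20000000000 = 0.000184 ms; 4 hops → 0.000736 ms.
Propagation delays (d/s per hop): 22.5, 3.2, 0.000455, 52.0833 ms; sum = 77.7838 ms.
End-to-end = 77.8 ms.

77.8 ms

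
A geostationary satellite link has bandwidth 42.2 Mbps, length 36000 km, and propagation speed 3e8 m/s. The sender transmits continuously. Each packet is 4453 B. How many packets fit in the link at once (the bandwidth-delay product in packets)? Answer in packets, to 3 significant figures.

Propagation delay = 36000000 / 300000000 = 0.12 s.
BDP = R × t_prop = 42200000 × 0.12 = 5064000 bits.
In packets of 35624 bits: 142 packets.

142 packets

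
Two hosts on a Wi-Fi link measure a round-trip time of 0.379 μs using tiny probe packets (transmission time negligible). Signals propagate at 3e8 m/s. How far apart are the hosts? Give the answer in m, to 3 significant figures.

One-way propagation = RTT/2 = 0.1895 μs.
d = s × t = 300000000 × 1.895e-07 = 56.9 m.

56.9 m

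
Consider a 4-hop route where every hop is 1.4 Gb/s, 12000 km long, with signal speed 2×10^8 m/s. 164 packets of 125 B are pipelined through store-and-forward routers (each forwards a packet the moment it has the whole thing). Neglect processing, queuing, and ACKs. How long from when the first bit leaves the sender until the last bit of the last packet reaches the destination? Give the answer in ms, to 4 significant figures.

240.1 ms

Per-hop transmission t_tx = L/R = 1000/1400000000 = 0.000714286 ms.
Per-hop propagation t_prop = 12000000/200000000 = 60 ms.
Pipeline fill: first packet needs 4·t_tx to clear all hops; remaining 163 packets each add one t_tx.
Total = (4+164-1)·t_tx + 4·t_prop = 167·0.000714286 + 4·60 = 240.1 ms.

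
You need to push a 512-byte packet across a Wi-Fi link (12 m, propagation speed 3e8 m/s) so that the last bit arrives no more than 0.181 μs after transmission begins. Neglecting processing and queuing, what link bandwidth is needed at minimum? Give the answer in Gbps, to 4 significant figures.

29.05 Gbps

L = 4096 bits.
Propagation delay = 12 / 300000000 = 0.04 μs.
Transmission budget = 0.181 − 0.04 = 0.141 μs.
R ≥ L / t_tx = 4096 bits / 1.41e-07 s = 29.05 Gbps.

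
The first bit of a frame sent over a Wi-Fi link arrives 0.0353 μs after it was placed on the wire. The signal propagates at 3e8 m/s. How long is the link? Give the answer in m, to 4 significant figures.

10.59 m

d = s × t_prop = 300000000 × 3.53e-08 = 10.59 m.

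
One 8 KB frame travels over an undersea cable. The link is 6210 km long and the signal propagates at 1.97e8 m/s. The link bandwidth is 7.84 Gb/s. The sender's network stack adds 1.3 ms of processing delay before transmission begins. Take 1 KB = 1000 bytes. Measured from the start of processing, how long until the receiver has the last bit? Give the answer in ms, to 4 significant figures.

L = 64000 bits.
Transmission delay = L/R = 64000 / 7840000000 = 0.00816327 ms.
Propagation delay = d/s = 6210000 m / 197000000 m/s = 31.5228 ms.
Plus processing delay 1.3 ms = 1.3 ms.
Total = 32.83 ms.

32.83 ms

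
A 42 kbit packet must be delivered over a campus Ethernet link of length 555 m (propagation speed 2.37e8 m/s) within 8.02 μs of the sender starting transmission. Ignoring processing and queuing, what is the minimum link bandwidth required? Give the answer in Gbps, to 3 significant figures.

Propagation delay = 555 / 237000000 = 2.34177 μs.
Transmission budget = 8.02 − 2.34177 = 5.67823 μs.
R ≥ L / t_tx = 42000 bits / 5.67823e-06 s = 7.40 Gbps.

7.40 Gbps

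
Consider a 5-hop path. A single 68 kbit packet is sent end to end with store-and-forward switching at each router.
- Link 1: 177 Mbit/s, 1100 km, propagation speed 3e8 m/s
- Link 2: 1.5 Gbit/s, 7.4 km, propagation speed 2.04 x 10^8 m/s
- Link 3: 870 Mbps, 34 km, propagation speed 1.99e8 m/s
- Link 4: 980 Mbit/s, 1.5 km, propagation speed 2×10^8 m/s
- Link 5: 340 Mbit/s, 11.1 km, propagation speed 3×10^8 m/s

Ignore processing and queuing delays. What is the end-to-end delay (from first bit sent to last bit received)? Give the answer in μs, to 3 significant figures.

L = 68000 bits.
Transmission delays (L/R per hop): 384.181, 45.3333, 78.1609, 69.3878, 200 μs; sum = 777.063 μs.
Propagation delays (d/s per hop): 3666.67, 36.2745, 170.854, 7.5, 37 μs; sum = 3918.3 μs.
End-to-end = 4700 μs.

4700 μs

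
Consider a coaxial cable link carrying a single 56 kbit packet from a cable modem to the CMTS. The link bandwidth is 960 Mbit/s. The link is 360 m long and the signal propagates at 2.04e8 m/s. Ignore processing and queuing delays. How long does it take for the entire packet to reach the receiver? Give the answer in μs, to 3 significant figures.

L = 56000 bits.
Transmission delay = L/R = 56000 / 960000000 = 58.3333 μs.
Propagation delay = d/s = 360 m / 204000000 m/s = 1.76471 μs.
Total = 60.1 μs.

60.1 μs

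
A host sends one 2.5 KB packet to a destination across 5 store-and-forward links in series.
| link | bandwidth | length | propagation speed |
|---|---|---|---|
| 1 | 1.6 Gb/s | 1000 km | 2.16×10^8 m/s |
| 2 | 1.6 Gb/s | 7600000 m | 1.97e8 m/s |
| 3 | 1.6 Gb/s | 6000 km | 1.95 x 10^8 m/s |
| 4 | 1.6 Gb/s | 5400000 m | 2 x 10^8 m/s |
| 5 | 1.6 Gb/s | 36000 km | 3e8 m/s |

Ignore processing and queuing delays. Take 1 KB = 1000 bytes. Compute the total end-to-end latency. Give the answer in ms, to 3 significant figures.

221 ms

L = 20000 bits.
Transmission delay per hop = L/R = 20000/1600000000 = 0.0125 ms; 5 hops → 0.0625 ms.
Propagation delays (d/s per hop): 4.62963, 38.5787, 30.7692, 27, 120 ms; sum = 220.978 ms.
End-to-end = 221 ms.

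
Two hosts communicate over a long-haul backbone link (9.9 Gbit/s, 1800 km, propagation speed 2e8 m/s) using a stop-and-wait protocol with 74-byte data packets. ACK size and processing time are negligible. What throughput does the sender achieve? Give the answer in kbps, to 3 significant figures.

t_tx = L/R = 592/9900000000 = 5.9798e-08 s.
t_prop = 1800000/200000000 = 0.009 s; RTT = 0.018 s.
Cycle = t_tx + RTT = 0.0180001 s.
Throughput = L / cycle = 592 / 0.0180001 = 32.9 kbps.

32.9 kbps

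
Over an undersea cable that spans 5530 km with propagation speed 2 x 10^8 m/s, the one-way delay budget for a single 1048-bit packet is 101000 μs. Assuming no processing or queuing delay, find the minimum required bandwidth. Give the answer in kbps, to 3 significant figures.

14.3 kbps

Propagation delay = 5530000 / 200000000 = 27650 μs.
Transmission budget = 101000 − 27650 = 73350 μs.
R ≥ L / t_tx = 1048 bits / 0.07335 s = 14.3 kbps.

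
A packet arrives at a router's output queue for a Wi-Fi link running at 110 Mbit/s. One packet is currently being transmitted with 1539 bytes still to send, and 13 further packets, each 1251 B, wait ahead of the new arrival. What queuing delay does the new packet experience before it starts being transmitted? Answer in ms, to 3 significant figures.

1.29 ms

Each queued packet: L/R = 10008/110000000 = 0.0909818 ms.
13 queued → 1.18276 ms.
Plus remaining 12312 bits of current packet: 0.111927 ms.
Queuing delay = 1.29 ms.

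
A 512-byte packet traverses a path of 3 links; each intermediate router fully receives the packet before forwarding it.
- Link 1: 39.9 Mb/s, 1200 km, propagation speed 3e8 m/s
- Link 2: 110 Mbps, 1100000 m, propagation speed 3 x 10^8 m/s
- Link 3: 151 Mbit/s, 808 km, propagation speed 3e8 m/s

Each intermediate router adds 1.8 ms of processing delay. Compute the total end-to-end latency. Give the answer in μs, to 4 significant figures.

14130 μs

L = 512 × 8 = 4096 bits.
Transmission delays (L/R per hop): 102.657, 37.2364, 27.1258 μs; sum = 167.019 μs.
Propagation delays (d/s per hop): 4000, 3666.67, 2693.33 μs; sum = 10360 μs.
Processing at 2 router(s): 2 × 1.8 ms = 3600 μs.
End-to-end = 14130 μs.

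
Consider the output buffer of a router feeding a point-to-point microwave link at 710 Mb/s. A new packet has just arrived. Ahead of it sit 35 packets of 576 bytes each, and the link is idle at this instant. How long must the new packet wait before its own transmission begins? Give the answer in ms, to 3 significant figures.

Each queued packet: L/R = 4608/710000000 = 0.00649014 ms.
35 queued → 0.227155 ms.
Queuing delay = 0.227 ms.

0.227 ms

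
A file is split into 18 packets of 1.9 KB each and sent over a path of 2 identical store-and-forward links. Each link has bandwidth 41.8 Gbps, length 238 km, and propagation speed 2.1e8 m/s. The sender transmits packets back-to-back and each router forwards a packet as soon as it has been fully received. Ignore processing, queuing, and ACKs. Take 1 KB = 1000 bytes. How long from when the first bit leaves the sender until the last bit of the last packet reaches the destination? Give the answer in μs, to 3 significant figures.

2270 μs

Per-hop transmission t_tx = L/R = 15200/41800000000 = 0.363636 μs.
Per-hop propagation t_prop = 238000/210000000 = 1133.33 μs.
Pipeline fill: first packet needs 2·t_tx to clear all hops; remaining 17 packets each add one t_tx.
Total = (2+18-1)·t_tx + 2·t_prop = 19·0.363636 + 2·1133.33 = 2270 μs.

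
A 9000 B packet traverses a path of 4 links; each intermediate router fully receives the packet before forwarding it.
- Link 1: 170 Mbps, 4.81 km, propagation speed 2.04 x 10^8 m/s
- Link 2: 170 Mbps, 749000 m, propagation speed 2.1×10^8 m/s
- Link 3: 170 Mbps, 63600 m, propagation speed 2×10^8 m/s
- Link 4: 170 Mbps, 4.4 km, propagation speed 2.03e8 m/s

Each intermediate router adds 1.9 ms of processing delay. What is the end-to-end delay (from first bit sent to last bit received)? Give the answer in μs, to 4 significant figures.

L = 9000 × 8 = 72000 bits.
Transmission delay per hop = L/R = 72000/170000000 = 423.529 μs; 4 hops → 1694.12 μs.
Propagation delays (d/s per hop): 23.5784, 3566.67, 318, 21.6749 μs; sum = 3929.92 μs.
Processing at 3 router(s): 3 × 1.9 ms = 5700 μs.
End-to-end = 11320 μs.

11320 μs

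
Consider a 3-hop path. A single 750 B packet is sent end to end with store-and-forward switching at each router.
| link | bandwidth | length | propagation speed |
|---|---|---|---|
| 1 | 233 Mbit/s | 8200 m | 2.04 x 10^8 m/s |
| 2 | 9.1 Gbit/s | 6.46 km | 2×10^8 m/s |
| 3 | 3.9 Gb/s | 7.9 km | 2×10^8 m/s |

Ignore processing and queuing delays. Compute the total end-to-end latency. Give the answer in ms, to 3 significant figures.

L = 750 × 8 = 6000 bits.
Transmission delays (L/R per hop): 0.0257511, 0.000659341, 0.00153846 ms; sum = 0.0279489 ms.
Propagation delays (d/s per hop): 0.0401961, 0.0323, 0.0395 ms; sum = 0.111996 ms.
End-to-end = 0.140 ms.

0.140 ms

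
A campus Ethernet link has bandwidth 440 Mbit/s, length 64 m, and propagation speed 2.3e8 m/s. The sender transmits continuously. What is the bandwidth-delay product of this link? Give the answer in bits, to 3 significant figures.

122 bits

Propagation delay = 64 / 2.3e+08 = 2.78261e-07 s.
BDP = R × t_prop = 440000000 × 2.78261e-07 = 122.435 bits.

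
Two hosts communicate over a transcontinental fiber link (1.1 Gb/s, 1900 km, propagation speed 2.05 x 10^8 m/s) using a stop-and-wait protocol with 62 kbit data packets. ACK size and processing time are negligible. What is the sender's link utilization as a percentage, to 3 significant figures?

0.303 %

t_tx = L/R = 62000/1100000000 = 5.63636e-05 s.
t_prop = 1900000/2.05e+08 = 0.00926829 s; RTT = 0.0185366 s.
Cycle = t_tx + RTT = 0.0185929 s.
Utilization = t_tx / cycle = 5.63636e-05/0.0185929 = 0.303 %.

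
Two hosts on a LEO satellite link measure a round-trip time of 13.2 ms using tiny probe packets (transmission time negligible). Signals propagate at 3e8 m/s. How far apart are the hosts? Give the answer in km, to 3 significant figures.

One-way propagation = RTT/2 = 6.6 ms.
d = s × t = 300000000 × 0.0066 = 1980 km.

1980 km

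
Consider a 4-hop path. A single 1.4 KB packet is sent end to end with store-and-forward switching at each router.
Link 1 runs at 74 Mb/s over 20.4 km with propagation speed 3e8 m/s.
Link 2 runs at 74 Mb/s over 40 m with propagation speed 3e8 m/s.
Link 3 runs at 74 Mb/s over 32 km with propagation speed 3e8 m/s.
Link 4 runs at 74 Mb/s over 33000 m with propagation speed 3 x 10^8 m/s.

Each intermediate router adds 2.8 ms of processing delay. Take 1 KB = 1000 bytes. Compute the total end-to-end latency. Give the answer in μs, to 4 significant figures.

L = 11200 bits.
Transmission delay per hop = L/R = 11200/74000000 = 151.351 μs; 4 hops → 605.405 μs.
Propagation delays (d/s per hop): 68, 0.133333, 106.667, 110 μs; sum = 284.8 μs.
Processing at 3 router(s): 3 × 2.8 ms = 8400 μs.
End-to-end = 9290 μs.

9290 μs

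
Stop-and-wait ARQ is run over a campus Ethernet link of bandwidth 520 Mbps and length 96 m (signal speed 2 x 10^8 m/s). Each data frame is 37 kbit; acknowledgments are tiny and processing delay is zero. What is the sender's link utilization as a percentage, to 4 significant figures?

98.67 %

t_tx = L/R = 37000/520000000 = 7.11538e-05 s.
t_prop = 96/200000000 = 4.8e-07 s; RTT = 9.6e-07 s.
Cycle = t_tx + RTT = 7.21138e-05 s.
Utilization = t_tx / cycle = 7.11538e-05/7.21138e-05 = 98.67 %.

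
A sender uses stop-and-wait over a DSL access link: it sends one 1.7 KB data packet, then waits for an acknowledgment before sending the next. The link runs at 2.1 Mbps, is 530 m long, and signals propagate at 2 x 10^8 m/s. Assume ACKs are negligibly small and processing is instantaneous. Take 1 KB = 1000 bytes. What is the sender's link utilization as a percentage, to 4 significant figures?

t_tx = L/R = 13600/2100000 = 0.00647619 s.
t_prop = 530/200000000 = 2.65e-06 s; RTT = 5.3e-06 s.
Cycle = t_tx + RTT = 0.00648149 s.
Utilization = t_tx / cycle = 0.00647619/0.00648149 = 99.92 %.

99.92 %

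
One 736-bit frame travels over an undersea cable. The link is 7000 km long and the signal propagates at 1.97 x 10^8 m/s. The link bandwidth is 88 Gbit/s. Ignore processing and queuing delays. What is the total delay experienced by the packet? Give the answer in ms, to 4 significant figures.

Transmission delay = L/R = 736 / 88000000000 = 8.36364e-06 ms.
Propagation delay = d/s = 7000000 m / 197000000 m/s = 35.533 ms.
Total = 35.53 ms.

35.53 ms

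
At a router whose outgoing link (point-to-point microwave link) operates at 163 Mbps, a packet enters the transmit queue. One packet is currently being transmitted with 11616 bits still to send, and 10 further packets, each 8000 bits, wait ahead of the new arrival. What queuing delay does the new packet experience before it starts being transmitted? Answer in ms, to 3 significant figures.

Each queued packet: L/R = 8000/163000000 = 0.0490798 ms.
10 queued → 0.490798 ms.
Plus remaining 11616 bits of current packet: 0.0712638 ms.
Queuing delay = 0.562 ms.

0.562 ms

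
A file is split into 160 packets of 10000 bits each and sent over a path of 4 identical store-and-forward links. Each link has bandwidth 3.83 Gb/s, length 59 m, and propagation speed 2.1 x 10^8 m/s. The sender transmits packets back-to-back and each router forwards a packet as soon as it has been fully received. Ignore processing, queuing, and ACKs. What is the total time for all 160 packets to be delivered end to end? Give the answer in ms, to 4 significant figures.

0.4267 ms

Per-hop transmission t_tx = L/R = 10000/3830000000 = 0.00261097 ms.
Per-hop propagation t_prop = 59/210000000 = 0.000280952 ms.
Pipeline fill: first packet needs 4·t_tx to clear all hops; remaining 159 packets each add one t_tx.
Total = (4+160-1)·t_tx + 4·t_prop = 163·0.00261097 + 4·0.000280952 = 0.4267 ms.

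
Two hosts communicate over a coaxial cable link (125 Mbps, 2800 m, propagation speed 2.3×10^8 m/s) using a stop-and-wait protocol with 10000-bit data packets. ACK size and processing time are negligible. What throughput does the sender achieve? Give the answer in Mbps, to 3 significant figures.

t_tx = L/R = 10000/125000000 = 8e-05 s.
t_prop = 2800/2.3e+08 = 1.21739e-05 s; RTT = 2.43478e-05 s.
Cycle = t_tx + RTT = 0.000104348 s.
Throughput = L / cycle = 10000 / 0.000104348 = 95.8 Mbps.

95.8 Mbps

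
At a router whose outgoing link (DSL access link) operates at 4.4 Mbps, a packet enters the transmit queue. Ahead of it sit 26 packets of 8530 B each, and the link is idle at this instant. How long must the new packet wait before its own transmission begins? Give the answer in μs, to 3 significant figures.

Each queued packet: L/R = 68240/4400000 = 15509.1 μs.
26 queued → 403236 μs.
Queuing delay = 403000 μs.

403000 μs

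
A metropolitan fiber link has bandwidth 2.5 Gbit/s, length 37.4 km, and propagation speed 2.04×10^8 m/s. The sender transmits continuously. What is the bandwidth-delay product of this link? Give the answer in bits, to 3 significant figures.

458000 bits

Propagation delay = 37400 / 204000000 = 0.000183333 s.
BDP = R × t_prop = 2500000000 × 0.000183333 = 458333 bits.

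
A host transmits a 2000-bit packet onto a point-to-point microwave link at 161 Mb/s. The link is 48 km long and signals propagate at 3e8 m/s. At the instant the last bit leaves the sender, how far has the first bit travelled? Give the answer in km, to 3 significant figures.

3.73 km

t_tx = L/R = 2000/161000000 = 1.24224e-05 s.
Distance = s × t_tx = 300000000 × 1.24224e-05 = 3.73 km.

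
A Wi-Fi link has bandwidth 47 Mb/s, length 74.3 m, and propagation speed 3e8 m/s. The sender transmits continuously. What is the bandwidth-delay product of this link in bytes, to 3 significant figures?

1.46 bytes

Propagation delay = 74.3 / 300000000 = 2.47667e-07 s.
BDP = R × t_prop = 47000000 × 2.47667e-07 = 11.6403 bits.
In bytes: 11.6403/8 = 1.46 bytes.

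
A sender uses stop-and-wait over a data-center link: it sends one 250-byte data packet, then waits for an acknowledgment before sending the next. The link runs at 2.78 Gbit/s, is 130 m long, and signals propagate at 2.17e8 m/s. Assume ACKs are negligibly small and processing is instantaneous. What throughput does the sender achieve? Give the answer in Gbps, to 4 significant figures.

1.043 Gbps

t_tx = L/R = 2000/2780000000 = 7.19424e-07 s.
t_prop = 130/217000000 = 5.99078e-07 s; RTT = 1.19816e-06 s.
Cycle = t_tx + RTT = 1.91758e-06 s.
Throughput = L / cycle = 2000 / 1.91758e-06 = 1.043 Gbps.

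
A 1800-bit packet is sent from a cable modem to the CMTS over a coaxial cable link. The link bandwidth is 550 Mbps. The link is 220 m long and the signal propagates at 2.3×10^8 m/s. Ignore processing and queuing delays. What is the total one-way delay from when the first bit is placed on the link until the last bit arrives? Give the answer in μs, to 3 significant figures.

Transmission delay = L/R = 1800 / 550000000 = 3.27273 μs.
Propagation delay = d/s = 220 m / 2.3e+08 m/s = 0.956522 μs.
Total = 4.23 μs.

4.23 μs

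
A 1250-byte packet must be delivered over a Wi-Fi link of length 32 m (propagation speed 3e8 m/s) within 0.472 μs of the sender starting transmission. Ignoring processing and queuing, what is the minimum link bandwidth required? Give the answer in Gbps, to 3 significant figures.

27.4 Gbps

L = 10000 bits.
Propagation delay = 32 / 300000000 = 0.106667 μs.
Transmission budget = 0.472 − 0.106667 = 0.365333 μs.
R ≥ L / t_tx = 10000 bits / 3.65333e-07 s = 27.4 Gbps.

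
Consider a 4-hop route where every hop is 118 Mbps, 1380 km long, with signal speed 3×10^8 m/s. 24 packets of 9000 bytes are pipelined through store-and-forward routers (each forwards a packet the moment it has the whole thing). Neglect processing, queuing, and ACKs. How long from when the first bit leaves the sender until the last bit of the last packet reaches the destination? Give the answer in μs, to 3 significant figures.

Per-hop transmission t_tx = L/R = 72000/118000000 = 610.169 μs.
Per-hop propagation t_prop = 1380000/300000000 = 4600 μs.
Pipeline fill: first packet needs 4·t_tx to clear all hops; remaining 23 packets each add one t_tx.
Total = (4+24-1)·t_tx + 4·t_prop = 27·610.169 + 4·4600 = 34900 μs.

34900 μs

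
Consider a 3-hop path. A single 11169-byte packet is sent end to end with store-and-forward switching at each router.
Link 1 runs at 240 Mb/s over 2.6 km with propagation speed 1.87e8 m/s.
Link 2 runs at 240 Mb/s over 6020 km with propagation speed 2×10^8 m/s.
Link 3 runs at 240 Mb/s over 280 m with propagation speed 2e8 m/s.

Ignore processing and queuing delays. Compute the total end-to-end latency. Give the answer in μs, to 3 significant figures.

31200 μs

L = 11169 × 8 = 89352 bits.
Transmission delay per hop = L/R = 89352/240000000 = 372.3 μs; 3 hops → 1116.9 μs.
Propagation delays (d/s per hop): 13.9037, 30100, 1.4 μs; sum = 30115.3 μs.
End-to-end = 31200 μs.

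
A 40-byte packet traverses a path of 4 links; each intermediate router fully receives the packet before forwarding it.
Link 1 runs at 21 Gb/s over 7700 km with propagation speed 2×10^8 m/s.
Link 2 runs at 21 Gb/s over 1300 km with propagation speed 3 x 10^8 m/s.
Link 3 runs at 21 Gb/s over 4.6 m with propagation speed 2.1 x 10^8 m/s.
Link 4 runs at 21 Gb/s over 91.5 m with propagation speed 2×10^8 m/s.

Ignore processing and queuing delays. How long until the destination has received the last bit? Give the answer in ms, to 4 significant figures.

42.83 ms

L = 40 × 8 = 320 bits.
Transmission delay per hop = L/R = 320/21000000000 = 1.52381e-05 ms; 4 hops → 6.09524e-05 ms.
Propagation delays (d/s per hop): 38.5, 4.33333, 2.19048e-05, 0.0004575 ms; sum = 42.8338 ms.
End-to-end = 42.83 ms.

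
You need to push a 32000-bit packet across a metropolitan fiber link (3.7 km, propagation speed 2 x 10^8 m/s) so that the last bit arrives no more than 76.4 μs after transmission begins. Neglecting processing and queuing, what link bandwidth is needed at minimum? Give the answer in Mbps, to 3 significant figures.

553 Mbps

Propagation delay = 3700 / 200000000 = 18.5 μs.
Transmission budget = 76.4 − 18.5 = 57.9 μs.
R ≥ L / t_tx = 32000 bits / 5.79e-05 s = 553 Mbps.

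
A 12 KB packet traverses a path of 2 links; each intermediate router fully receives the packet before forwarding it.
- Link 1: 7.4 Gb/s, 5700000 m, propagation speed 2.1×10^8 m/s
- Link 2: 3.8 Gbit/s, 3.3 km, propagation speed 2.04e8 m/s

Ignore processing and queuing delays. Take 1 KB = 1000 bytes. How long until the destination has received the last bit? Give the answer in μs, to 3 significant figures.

L = 96000 bits.
Transmission delays (L/R per hop): 12.973, 25.2632 μs; sum = 38.2361 μs.
Propagation delays (d/s per hop): 27142.9, 16.1765 μs; sum = 27159 μs.
End-to-end = 27200 μs.

27200 μs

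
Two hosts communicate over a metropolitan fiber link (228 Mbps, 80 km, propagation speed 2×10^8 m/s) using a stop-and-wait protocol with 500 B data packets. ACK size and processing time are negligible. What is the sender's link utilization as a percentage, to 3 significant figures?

t_tx = L/R = 4000/228000000 = 1.75439e-05 s.
t_prop = 80000/200000000 = 0.0004 s; RTT = 0.0008 s.
Cycle = t_tx + RTT = 0.000817544 s.
Utilization = t_tx / cycle = 1.75439e-05/0.000817544 = 2.15 %.

2.15 %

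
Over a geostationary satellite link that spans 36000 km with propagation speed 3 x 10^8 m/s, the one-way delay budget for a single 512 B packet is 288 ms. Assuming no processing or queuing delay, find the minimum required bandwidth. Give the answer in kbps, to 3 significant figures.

L = 4096 bits.
Propagation delay = 36000000 / 300000000 = 120 ms.
Transmission budget = 288 − 120 = 168 ms.
R ≥ L / t_tx = 4096 bits / 0.168 s = 24.4 kbps.

24.4 kbps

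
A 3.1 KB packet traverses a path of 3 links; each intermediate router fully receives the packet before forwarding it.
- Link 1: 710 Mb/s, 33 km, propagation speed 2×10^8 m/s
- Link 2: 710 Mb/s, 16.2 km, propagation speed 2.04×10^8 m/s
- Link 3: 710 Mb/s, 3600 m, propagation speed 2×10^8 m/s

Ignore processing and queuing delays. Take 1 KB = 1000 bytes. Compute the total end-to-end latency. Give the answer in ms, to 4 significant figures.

0.3672 ms

L = 24800 bits.
Transmission delay per hop = L/R = 24800/710000000 = 0.0349296 ms; 3 hops → 0.104789 ms.
Propagation delays (d/s per hop): 0.165, 0.0794118, 0.018 ms; sum = 0.262412 ms.
End-to-end = 0.3672 ms.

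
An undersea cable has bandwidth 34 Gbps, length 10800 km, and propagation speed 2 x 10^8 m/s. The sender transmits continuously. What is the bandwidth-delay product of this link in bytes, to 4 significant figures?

229500000 bytes

Propagation delay = 10800000 / 200000000 = 0.054 s.
BDP = R × t_prop = 34000000000 × 0.054 = 1836000000 bits.
In bytes: 1836000000/8 = 229500000 bytes.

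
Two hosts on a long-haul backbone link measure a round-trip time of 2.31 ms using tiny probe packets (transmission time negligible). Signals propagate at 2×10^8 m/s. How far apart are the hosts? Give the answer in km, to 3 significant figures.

One-way propagation = RTT/2 = 1.155 ms.
d = s × t = 200000000 × 0.001155 = 231 km.

231 km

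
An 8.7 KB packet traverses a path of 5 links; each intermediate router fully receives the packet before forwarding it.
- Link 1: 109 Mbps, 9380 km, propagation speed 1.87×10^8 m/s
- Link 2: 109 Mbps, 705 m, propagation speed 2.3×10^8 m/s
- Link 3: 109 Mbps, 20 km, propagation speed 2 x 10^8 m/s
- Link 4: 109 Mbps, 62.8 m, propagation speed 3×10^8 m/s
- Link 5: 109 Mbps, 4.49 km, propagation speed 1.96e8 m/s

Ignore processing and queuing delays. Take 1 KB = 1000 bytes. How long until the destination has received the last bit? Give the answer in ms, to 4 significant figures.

L = 69600 bits.
Transmission delay per hop = L/R = 69600/109000000 = 0.638532 ms; 5 hops → 3.19266 ms.
Propagation delays (d/s per hop): 50.1604, 0.00306522, 0.1, 0.000209333, 0.0229082 ms; sum = 50.2866 ms.
End-to-end = 53.48 ms.

53.48 ms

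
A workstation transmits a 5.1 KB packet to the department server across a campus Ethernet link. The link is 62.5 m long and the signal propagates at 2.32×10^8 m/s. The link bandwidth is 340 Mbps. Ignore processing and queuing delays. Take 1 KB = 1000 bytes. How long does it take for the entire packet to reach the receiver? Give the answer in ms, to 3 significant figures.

L = 40800 bits.
Transmission delay = L/R = 40800 / 340000000 = 0.12 ms.
Propagation delay = d/s = 62.5 m / 2.32e+08 m/s = 0.000269397 ms.
Total = 0.120 ms.

0.120 ms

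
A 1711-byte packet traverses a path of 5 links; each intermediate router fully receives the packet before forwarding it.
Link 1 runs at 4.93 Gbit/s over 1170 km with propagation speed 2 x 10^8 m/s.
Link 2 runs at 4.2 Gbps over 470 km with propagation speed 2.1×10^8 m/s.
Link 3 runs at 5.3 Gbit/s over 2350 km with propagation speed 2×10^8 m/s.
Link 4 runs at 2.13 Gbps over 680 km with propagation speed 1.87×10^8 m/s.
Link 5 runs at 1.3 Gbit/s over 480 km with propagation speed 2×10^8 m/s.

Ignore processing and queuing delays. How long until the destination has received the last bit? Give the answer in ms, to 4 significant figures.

25.90 ms

L = 1711 × 8 = 13688 bits.
Transmission delays (L/R per hop): 0.00277647, 0.00325905, 0.00258264, 0.00642629, 0.0105292 ms; sum = 0.0255737 ms.
Propagation delays (d/s per hop): 5.85, 2.2381, 11.75, 3.63636, 2.4 ms; sum = 25.8745 ms.
End-to-end = 25.90 ms.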